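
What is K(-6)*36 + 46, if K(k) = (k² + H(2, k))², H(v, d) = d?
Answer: 32446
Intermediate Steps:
K(k) = (k + k²)² (K(k) = (k² + k)² = (k + k²)²)
K(-6)*36 + 46 = ((-6)²*(1 - 6)²)*36 + 46 = (36*(-5)²)*36 + 46 = (36*25)*36 + 46 = 900*36 + 46 = 32400 + 46 = 32446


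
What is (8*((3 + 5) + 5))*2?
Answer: 208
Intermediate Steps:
(8*((3 + 5) + 5))*2 = (8*(8 + 5))*2 = (8*13)*2 = 104*2 = 208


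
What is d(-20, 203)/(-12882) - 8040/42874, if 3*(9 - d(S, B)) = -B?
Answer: -80143715/414227151 ≈ -0.19348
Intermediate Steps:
d(S, B) = 9 + B/3 (d(S, B) = 9 - (-1)*B/3 = 9 + B/3)
d(-20, 203)/(-12882) - 8040/42874 = (9 + (⅓)*203)/(-12882) - 8040/42874 = (9 + 203/3)*(-1/12882) - 8040*1/42874 = (230/3)*(-1/12882) - 4020/21437 = -115/19323 - 4020/21437 = -80143715/414227151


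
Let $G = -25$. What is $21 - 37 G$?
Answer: $946$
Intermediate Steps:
$21 - 37 G = 21 - -925 = 21 + 925 = 946$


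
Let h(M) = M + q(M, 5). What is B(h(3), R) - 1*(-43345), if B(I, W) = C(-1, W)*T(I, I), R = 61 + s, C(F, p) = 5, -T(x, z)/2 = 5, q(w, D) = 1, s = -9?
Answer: 43295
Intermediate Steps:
T(x, z) = -10 (T(x, z) = -2*5 = -10)
R = 52 (R = 61 - 9 = 52)
h(M) = 1 + M (h(M) = M + 1 = 1 + M)
B(I, W) = -50 (B(I, W) = 5*(-10) = -50)
B(h(3), R) - 1*(-43345) = -50 - 1*(-43345) = -50 + 43345 = 43295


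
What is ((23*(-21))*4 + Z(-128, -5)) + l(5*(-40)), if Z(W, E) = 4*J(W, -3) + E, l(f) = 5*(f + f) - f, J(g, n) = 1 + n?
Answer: -3745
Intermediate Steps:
l(f) = 9*f (l(f) = 5*(2*f) - f = 10*f - f = 9*f)
Z(W, E) = -8 + E (Z(W, E) = 4*(1 - 3) + E = 4*(-2) + E = -8 + E)
((23*(-21))*4 + Z(-128, -5)) + l(5*(-40)) = ((23*(-21))*4 + (-8 - 5)) + 9*(5*(-40)) = (-483*4 - 13) + 9*(-200) = (-1932 - 13) - 1800 = -1945 - 1800 = -3745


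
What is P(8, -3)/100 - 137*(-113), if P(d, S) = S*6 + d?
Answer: 154809/10 ≈ 15481.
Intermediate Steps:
P(d, S) = d + 6*S (P(d, S) = 6*S + d = d + 6*S)
P(8, -3)/100 - 137*(-113) = (8 + 6*(-3))/100 - 137*(-113) = (8 - 18)*(1/100) + 15481 = -10*1/100 + 15481 = -1/10 + 15481 = 154809/10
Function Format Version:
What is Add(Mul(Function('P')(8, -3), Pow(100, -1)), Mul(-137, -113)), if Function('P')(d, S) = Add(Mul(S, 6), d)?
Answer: Rational(154809, 10) ≈ 15481.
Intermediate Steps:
Function('P')(d, S) = Add(d, Mul(6, S)) (Function('P')(d, S) = Add(Mul(6, S), d) = Add(d, Mul(6, S)))
Add(Mul(Function('P')(8, -3), Pow(100, -1)), Mul(-137, -113)) = Add(Mul(Add(8, Mul(6, -3)), Pow(100, -1)), Mul(-137, -113)) = Add(Mul(Add(8, -18), Rational(1, 100)), 15481) = Add(Mul(-10, Rational(1, 100)), 15481) = Add(Rational(-1, 10), 15481) = Rational(154809, 10)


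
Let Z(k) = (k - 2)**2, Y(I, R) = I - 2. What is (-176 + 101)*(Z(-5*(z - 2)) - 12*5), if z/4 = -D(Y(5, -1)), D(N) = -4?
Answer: -384300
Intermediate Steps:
Y(I, R) = -2 + I
z = 16 (z = 4*(-1*(-4)) = 4*4 = 16)
Z(k) = (-2 + k)**2
(-176 + 101)*(Z(-5*(z - 2)) - 12*5) = (-176 + 101)*((-2 - 5*(16 - 2))**2 - 12*5) = -75*((-2 - 5*14)**2 - 60) = -75*((-2 - 70)**2 - 60) = -75*((-72)**2 - 60) = -75*(5184 - 60) = -75*5124 = -384300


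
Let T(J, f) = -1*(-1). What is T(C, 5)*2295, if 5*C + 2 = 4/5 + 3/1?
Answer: 2295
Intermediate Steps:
C = 9/25 (C = -⅖ + (4/5 + 3/1)/5 = -⅖ + (4*(⅕) + 3*1)/5 = -⅖ + (⅘ + 3)/5 = -⅖ + (⅕)*(19/5) = -⅖ + 19/25 = 9/25 ≈ 0.36000)
T(J, f) = 1
T(C, 5)*2295 = 1*2295 = 2295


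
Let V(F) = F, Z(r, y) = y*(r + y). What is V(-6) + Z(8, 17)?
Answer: 419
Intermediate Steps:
V(-6) + Z(8, 17) = -6 + 17*(8 + 17) = -6 + 17*25 = -6 + 425 = 419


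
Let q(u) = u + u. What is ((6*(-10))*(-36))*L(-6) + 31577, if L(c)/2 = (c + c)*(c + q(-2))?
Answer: 549977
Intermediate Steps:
q(u) = 2*u
L(c) = 4*c*(-4 + c) (L(c) = 2*((c + c)*(c + 2*(-2))) = 2*((2*c)*(c - 4)) = 2*((2*c)*(-4 + c)) = 2*(2*c*(-4 + c)) = 4*c*(-4 + c))
((6*(-10))*(-36))*L(-6) + 31577 = ((6*(-10))*(-36))*(4*(-6)*(-4 - 6)) + 31577 = (-60*(-36))*(4*(-6)*(-10)) + 31577 = 2160*240 + 31577 = 518400 + 31577 = 549977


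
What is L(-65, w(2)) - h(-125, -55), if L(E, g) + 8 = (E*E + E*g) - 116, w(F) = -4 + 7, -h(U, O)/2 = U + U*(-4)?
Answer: 4656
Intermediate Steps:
h(U, O) = 6*U (h(U, O) = -2*(U + U*(-4)) = -2*(U - 4*U) = -(-6)*U = 6*U)
w(F) = 3
L(E, g) = -124 + E² + E*g (L(E, g) = -8 + ((E*E + E*g) - 116) = -8 + ((E² + E*g) - 116) = -8 + (-116 + E² + E*g) = -124 + E² + E*g)
L(-65, w(2)) - h(-125, -55) = (-124 + (-65)² - 65*3) - 6*(-125) = (-124 + 4225 - 195) - 1*(-750) = 3906 + 750 = 4656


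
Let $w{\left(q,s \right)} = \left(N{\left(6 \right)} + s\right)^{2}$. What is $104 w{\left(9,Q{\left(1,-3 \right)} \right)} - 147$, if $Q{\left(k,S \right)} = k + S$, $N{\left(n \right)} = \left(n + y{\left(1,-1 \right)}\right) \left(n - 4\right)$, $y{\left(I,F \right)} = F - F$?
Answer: $10253$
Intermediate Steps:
$y{\left(I,F \right)} = 0$
$N{\left(n \right)} = n \left(-4 + n\right)$ ($N{\left(n \right)} = \left(n + 0\right) \left(n - 4\right) = n \left(-4 + n\right)$)
$Q{\left(k,S \right)} = S + k$
$w{\left(q,s \right)} = \left(12 + s\right)^{2}$ ($w{\left(q,s \right)} = \left(6 \left(-4 + 6\right) + s\right)^{2} = \left(6 \cdot 2 + s\right)^{2} = \left(12 + s\right)^{2}$)
$104 w{\left(9,Q{\left(1,-3 \right)} \right)} - 147 = 104 \left(12 + \left(-3 + 1\right)\right)^{2} - 147 = 104 \left(12 - 2\right)^{2} - 147 = 104 \cdot 10^{2} - 147 = 104 \cdot 100 - 147 = 10400 - 147 = 10253$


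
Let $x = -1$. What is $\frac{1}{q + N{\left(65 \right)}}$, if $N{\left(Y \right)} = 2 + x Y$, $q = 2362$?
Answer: $\frac{1}{2299} \approx 0.00043497$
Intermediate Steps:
$N{\left(Y \right)} = 2 - Y$
$\frac{1}{q + N{\left(65 \right)}} = \frac{1}{2362 + \left(2 - 65\right)} = \frac{1}{2362 - 63} = \frac{1}{2299}$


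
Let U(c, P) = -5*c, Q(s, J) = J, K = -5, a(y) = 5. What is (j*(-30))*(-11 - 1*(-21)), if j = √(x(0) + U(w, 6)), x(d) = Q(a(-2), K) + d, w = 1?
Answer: -300*I*√10 ≈ -948.68*I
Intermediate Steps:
x(d) = -5 + d
j = I*√10 (j = √((-5 + 0) - 5*1) = √(-5 - 5) = √(-10) = I*√10 ≈ 3.1623*I)
(j*(-30))*(-11 - 1*(-21)) = ((I*√10)*(-30))*(-11 - 1*(-21)) = (-30*I*√10)*(-11 + 21) = -30*I*√10*10 = -300*I*√10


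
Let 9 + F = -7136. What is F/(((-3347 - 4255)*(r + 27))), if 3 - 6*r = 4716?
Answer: -7145/5766117 ≈ -0.0012391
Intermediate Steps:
r = -1571/2 (r = ½ - ⅙*4716 = ½ - 786 = -1571/2 ≈ -785.50)
F = -7145 (F = -9 - 7136 = -7145)
F/(((-3347 - 4255)*(r + 27))) = -7145*1/((-3347 - 4255)*(-1571/2 + 27)) = -7145/((-7602*(-1517/2))) = -7145/5766117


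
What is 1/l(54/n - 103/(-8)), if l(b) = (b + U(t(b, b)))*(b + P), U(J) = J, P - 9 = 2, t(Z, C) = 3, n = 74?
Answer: 87616/35795945 ≈ 0.0024476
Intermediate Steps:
P = 11 (P = 9 + 2 = 11)
l(b) = (3 + b)*(11 + b) (l(b) = (b + 3)*(b + 11) = (3 + b)*(11 + b))
1/l(54/n - 103/(-8)) = 1/(33 + (54/74 - 103/(-8))**2 + 14*(54/74 - 103/(-8))) = 1/(33 + (54*(1/74) - 103*(-1/8))**2 + 14*(54*(1/74) - 103*(-1/8))) = 1/(33 + (27/37 + 103/8)**2 + 14*(27/37 + 103/8)) = 1/(33 + (4027/296)**2 + 14*(4027/296)) = 1/(33 + 16216729/87616 + 28189/148) = 1/(35795945/87616) = 87616/35795945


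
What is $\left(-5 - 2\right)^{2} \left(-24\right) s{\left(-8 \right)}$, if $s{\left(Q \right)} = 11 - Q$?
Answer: $-22344$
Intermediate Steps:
$\left(-5 - 2\right)^{2} \left(-24\right) s{\left(-8 \right)} = \left(-5 - 2\right)^{2} \left(-24\right) \left(11 - -8\right) = \left(-7\right)^{2} \left(-24\right) \left(11 + 8\right) = 49 \left(-24\right) 19 = \left(-1176\right) 19 = -22344$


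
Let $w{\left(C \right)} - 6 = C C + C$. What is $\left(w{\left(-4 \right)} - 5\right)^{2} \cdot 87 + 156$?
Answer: $14859$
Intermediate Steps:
$w{\left(C \right)} = 6 + C + C^{2}$ ($w{\left(C \right)} = 6 + \left(C C + C\right) = 6 + \left(C^{2} + C\right) = 6 + \left(C + C^{2}\right) = 6 + C + C^{2}$)
$\left(w{\left(-4 \right)} - 5\right)^{2} \cdot 87 + 156 = \left(\left(6 - 4 + \left(-4\right)^{2}\right) - 5\right)^{2} \cdot 87 + 156 = \left(\left(6 - 4 + 16\right) - 5\right)^{2} \cdot 87 + 156 = \left(18 - 5\right)^{2} \cdot 87 + 156 = 13^{2} \cdot 87 + 156 = 169 \cdot 87 + 156 = 14703 + 156 = 14859$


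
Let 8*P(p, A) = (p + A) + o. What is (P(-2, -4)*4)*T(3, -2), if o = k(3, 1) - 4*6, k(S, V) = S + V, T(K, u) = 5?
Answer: -65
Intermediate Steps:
o = -20 (o = (3 + 1) - 4*6 = 4 - 24 = -20)
P(p, A) = -5/2 + A/8 + p/8 (P(p, A) = ((p + A) - 20)/8 = ((A + p) - 20)/8 = (-20 + A + p)/8 = -5/2 + A/8 + p/8)
(P(-2, -4)*4)*T(3, -2) = ((-5/2 + (⅛)*(-4) + (⅛)*(-2))*4)*5 = ((-5/2 - ½ - ¼)*4)*5 = -13/4*4*5 = -13*5 = -65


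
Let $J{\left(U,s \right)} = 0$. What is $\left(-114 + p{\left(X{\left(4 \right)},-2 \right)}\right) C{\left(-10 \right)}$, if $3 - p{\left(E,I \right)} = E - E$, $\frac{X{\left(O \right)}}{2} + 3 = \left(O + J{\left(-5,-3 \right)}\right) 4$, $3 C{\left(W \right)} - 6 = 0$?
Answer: $-222$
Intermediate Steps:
$C{\left(W \right)} = 2$ ($C{\left(W \right)} = 2 + \frac{1}{3} \cdot 0 = 2 + 0 = 2$)
$X{\left(O \right)} = -6 + 8 O$ ($X{\left(O \right)} = -6 + 2 \left(O + 0\right) 4 = -6 + 2 O 4 = -6 + 2 \cdot 4 O = -6 + 8 O$)
$p{\left(E,I \right)} = 3$ ($p{\left(E,I \right)} = 3 - \left(E - E\right) = 3 - 0 = 3 + 0 = 3$)
$\left(-114 + p{\left(X{\left(4 \right)},-2 \right)}\right) C{\left(-10 \right)} = \left(-114 + 3\right) 2 = \left(-111\right) 2 = -222$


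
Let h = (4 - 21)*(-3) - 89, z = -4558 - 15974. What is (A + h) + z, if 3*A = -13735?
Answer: -75445/3 ≈ -25148.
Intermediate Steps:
A = -13735/3 (A = (⅓)*(-13735) = -13735/3 ≈ -4578.3)
z = -20532
h = -38 (h = -17*(-3) - 89 = 51 - 89 = -38)
(A + h) + z = (-13735/3 - 38) - 20532 = -13849/3 - 20532 = -75445/3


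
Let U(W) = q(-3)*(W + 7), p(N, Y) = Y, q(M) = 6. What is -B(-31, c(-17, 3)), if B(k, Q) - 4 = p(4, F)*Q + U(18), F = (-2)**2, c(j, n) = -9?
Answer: -118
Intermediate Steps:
F = 4
U(W) = 42 + 6*W (U(W) = 6*(W + 7) = 6*(7 + W) = 42 + 6*W)
B(k, Q) = 154 + 4*Q (B(k, Q) = 4 + (4*Q + (42 + 6*18)) = 4 + (4*Q + (42 + 108)) = 4 + (4*Q + 150) = 4 + (150 + 4*Q) = 154 + 4*Q)
-B(-31, c(-17, 3)) = -(154 + 4*(-9)) = -(154 - 36) = -1*118 = -118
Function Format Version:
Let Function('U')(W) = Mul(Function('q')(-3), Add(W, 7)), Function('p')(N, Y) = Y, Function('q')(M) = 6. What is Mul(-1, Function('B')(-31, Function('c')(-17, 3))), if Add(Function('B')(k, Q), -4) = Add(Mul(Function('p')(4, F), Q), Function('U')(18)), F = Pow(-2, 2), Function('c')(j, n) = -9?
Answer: -118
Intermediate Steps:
F = 4
Function('U')(W) = Add(42, Mul(6, W)) (Function('U')(W) = Mul(6, Add(W, 7)) = Mul(6, Add(7, W)) = Add(42, Mul(6, W)))
Function('B')(k, Q) = Add(154, Mul(4, Q)) (Function('B')(k, Q) = Add(4, Add(Mul(4, Q), Add(42, Mul(6, 18)))) = Add(4, Add(Mul(4, Q), Add(42, 108))) = Add(4, Add(Mul(4, Q), 150)) = Add(4, Add(150, Mul(4, Q))) = Add(154, Mul(4, Q)))
Mul(-1, Function('B')(-31, Function('c')(-17, 3))) = Mul(-1, Add(154, Mul(4, -9))) = Mul(-1, Add(154, -36)) = Mul(-1, 118) = -118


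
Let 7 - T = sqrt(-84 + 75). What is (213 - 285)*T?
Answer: -504 + 216*I ≈ -504.0 + 216.0*I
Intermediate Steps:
T = 7 - 3*I (T = 7 - sqrt(-84 + 75) = 7 - sqrt(-9) = 7 - 3*I ≈ 7.0 - 3.0*I)
(213 - 285)*T = (213 - 285)*(7 - 3*I) = -72*(7 - 3*I) = -504 + 216*I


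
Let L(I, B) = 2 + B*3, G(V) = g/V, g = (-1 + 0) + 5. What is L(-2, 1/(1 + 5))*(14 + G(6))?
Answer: 110/3 ≈ 36.667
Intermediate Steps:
g = 4 (g = -1 + 5 = 4)
G(V) = 4/V
L(I, B) = 2 + 3*B
L(-2, 1/(1 + 5))*(14 + G(6)) = (2 + 3/(1 + 5))*(14 + 4/6) = (2 + 3/6)*(14 + 4*(⅙)) = (2 + 3*(⅙))*(14 + ⅔) = (2 + ½)*(44/3) = (5/2)*(44/3) = 110/3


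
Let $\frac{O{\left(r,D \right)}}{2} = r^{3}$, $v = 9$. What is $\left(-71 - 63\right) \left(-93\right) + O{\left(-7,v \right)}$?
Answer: $11776$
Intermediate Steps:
$O{\left(r,D \right)} = 2 r^{3}$
$\left(-71 - 63\right) \left(-93\right) + O{\left(-7,v \right)} = \left(-71 - 63\right) \left(-93\right) + 2 \left(-7\right)^{3} = \left(-71 - 63\right) \left(-93\right) + 2 \left(-343\right) = \left(-134\right) \left(-93\right) - 686 = 12462 - 686 = 11776$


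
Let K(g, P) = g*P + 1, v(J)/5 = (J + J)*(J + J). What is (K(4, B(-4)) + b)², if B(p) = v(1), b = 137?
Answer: 47524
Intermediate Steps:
v(J) = 20*J² (v(J) = 5*((J + J)*(J + J)) = 5*((2*J)*(2*J)) = 5*(4*J²) = 20*J²)
B(p) = 20 (B(p) = 20*1² = 20*1 = 20)
K(g, P) = 1 + P*g (K(g, P) = P*g + 1 = 1 + P*g)
(K(4, B(-4)) + b)² = ((1 + 20*4) + 137)² = ((1 + 80) + 137)² = (81 + 137)² = 218² = 47524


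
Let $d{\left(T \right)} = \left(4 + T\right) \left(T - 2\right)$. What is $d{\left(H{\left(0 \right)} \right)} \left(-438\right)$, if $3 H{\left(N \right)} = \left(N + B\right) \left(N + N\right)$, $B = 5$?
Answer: $3504$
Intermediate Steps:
$H{\left(N \right)} = \frac{2 N \left(5 + N\right)}{3}$ ($H{\left(N \right)} = \frac{\left(N + 5\right) \left(N + N\right)}{3} = \frac{\left(5 + N\right) 2 N}{3} = \frac{2 N \left(5 + N\right)}{3}$)
$d{\left(T \right)} = \left(-2 + T\right) \left(4 + T\right)$ ($d{\left(T \right)} = \left(4 + T\right) \left(-2 + T\right) = \left(-2 + T\right) \left(4 + T\right)$)
$d{\left(H{\left(0 \right)} \right)} \left(-438\right) = \left(-8 + \left(\frac{2}{3} \cdot 0 \left(5 + 0\right)\right)^{2} + 2 \cdot \frac{2}{3} \cdot 0 \left(5 + 0\right)\right) \left(-438\right) = \left(-8 + \left(\frac{2}{3} \cdot 0 \cdot 5\right)^{2} + 2 \cdot \frac{2}{3} \cdot 0 \cdot 5\right) \left(-438\right) = \left(-8 + 0^{2} + 2 \cdot 0\right) \left(-438\right) = \left(-8 + 0 + 0\right) \left(-438\right) = \left(-8\right) \left(-438\right) = 3504$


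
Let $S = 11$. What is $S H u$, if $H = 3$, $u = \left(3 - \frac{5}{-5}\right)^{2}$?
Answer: $528$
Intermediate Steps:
$u = 16$ ($u = \left(3 - -1\right)^{2} = \left(3 + 1\right)^{2} = 4^{2} = 16$)
$S H u = 11 \cdot 3 \cdot 16 = 33 \cdot 16 = 528$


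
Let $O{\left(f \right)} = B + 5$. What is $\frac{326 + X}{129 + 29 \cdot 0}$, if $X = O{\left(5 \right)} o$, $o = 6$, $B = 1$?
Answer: $\frac{362}{129} \approx 2.8062$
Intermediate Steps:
$O{\left(f \right)} = 6$ ($O{\left(f \right)} = 1 + 5 = 6$)
$X = 36$ ($X = 6 \cdot 6 = 36$)
$\frac{326 + X}{129 + 29 \cdot 0} = \frac{326 + 36}{129 + 29 \cdot 0} = \frac{362}{129 + 0} = \frac{362}{129}$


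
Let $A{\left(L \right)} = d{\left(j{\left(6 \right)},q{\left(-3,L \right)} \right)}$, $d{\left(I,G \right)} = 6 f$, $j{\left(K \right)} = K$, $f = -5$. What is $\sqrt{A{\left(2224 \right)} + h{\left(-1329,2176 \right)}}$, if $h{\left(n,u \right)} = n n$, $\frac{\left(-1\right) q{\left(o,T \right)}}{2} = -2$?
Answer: $\sqrt{1766211} \approx 1329.0$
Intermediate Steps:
$q{\left(o,T \right)} = 4$ ($q{\left(o,T \right)} = \left(-2\right) \left(-2\right) = 4$)
$h{\left(n,u \right)} = n^{2}$
$d{\left(I,G \right)} = -30$ ($d{\left(I,G \right)} = 6 \left(-5\right) = -30$)
$A{\left(L \right)} = -30$
$\sqrt{A{\left(2224 \right)} + h{\left(-1329,2176 \right)}} = \sqrt{-30 + \left(-1329\right)^{2}} = \sqrt{-30 + 1766241} = \sqrt{1766211}$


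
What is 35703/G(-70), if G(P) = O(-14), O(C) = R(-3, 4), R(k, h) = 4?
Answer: 35703/4 ≈ 8925.8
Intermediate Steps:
O(C) = 4
G(P) = 4
35703/G(-70) = 35703/4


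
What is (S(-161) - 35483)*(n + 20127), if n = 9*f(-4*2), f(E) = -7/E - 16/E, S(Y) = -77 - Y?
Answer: -5707132977/8 ≈ -7.1339e+8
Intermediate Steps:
f(E) = -23/E
n = 207/8 (n = 9*(-23/((-4*2))) = 9*(-23/(-8)) = 9*(-23*(-⅛)) = 9*(23/8) = 207/8 ≈ 25.875)
(S(-161) - 35483)*(n + 20127) = ((-77 - 1*(-161)) - 35483)*(207/8 + 20127) = ((-77 + 161) - 35483)*(161223/8) = (84 - 35483)*(161223/8) = -35399*161223/8 = -5707132977/8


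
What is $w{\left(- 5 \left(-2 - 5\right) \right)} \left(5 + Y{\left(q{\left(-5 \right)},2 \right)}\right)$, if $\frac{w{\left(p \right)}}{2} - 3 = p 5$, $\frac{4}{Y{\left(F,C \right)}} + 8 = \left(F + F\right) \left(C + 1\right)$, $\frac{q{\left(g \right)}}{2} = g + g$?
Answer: $\frac{14151}{8} \approx 1768.9$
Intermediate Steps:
$q{\left(g \right)} = 4 g$ ($q{\left(g \right)} = 2 \left(g + g\right) = 2 \cdot 2 g = 4 g$)
$Y{\left(F,C \right)} = \frac{4}{-8 + 2 F \left(1 + C\right)}$ ($Y{\left(F,C \right)} = \frac{4}{-8 + \left(F + F\right) \left(C + 1\right)} = \frac{4}{-8 + 2 F \left(1 + C\right)}$)
$w{\left(p \right)} = 6 + 10 p$ ($w{\left(p \right)} = 6 + 2 p 5 = 6 + 2 \cdot 5 p = 6 + 10 p$)
$w{\left(- 5 \left(-2 - 5\right) \right)} \left(5 + Y{\left(q{\left(-5 \right)},2 \right)}\right) = \left(6 + 10 \left(- 5 \left(-2 - 5\right)\right)\right) \left(5 + \frac{2}{-4 + 4 \left(-5\right) + 2 \cdot 4 \left(-5\right)}\right) = \left(6 + 10 \left(\left(-5\right) \left(-7\right)\right)\right) \left(5 + \frac{2}{-4 - 20 + 2 \left(-20\right)}\right) = \left(6 + 10 \cdot 35\right) \left(5 + \frac{2}{-4 - 20 - 40}\right) = \left(6 + 350\right) \left(5 + \frac{2}{-64}\right) = 356 \left(5 + 2 \left(- \frac{1}{64}\right)\right) = 356 \left(5 - \frac{1}{32}\right) = 356 \cdot \frac{159}{32} = \frac{14151}{8}$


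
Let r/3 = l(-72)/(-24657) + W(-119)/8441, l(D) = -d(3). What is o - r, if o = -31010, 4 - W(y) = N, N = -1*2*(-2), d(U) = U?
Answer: -254871193/8219 ≈ -31010.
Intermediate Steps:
N = 4 (N = -2*(-2) = 4)
l(D) = -3 (l(D) = -1*3 = -3)
W(y) = 0 (W(y) = 4 - 1*4 = 4 - 4 = 0)
r = 3/8219 (r = 3*(-3/(-24657) + 0/8441) = 3*(-3*(-1/24657) + 0*(1/8441)) = 3*(1/8219 + 0) = 3*(1/8219) = 3/8219 ≈ 0.00036501)
o - r = -31010 - 1*3/8219 = -31010 - 3/8219 = -254871193/8219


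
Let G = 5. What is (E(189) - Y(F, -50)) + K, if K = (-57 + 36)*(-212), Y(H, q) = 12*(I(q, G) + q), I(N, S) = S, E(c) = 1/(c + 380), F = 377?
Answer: 2840449/569 ≈ 4992.0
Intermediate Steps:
E(c) = 1/(380 + c)
Y(H, q) = 60 + 12*q (Y(H, q) = 12*(5 + q) = 60 + 12*q)
K = 4452 (K = -21*(-212) = 4452)
(E(189) - Y(F, -50)) + K = (1/(380 + 189) - (60 + 12*(-50))) + 4452 = (1/569 - (60 - 600)) + 4452 = (1/569 - 1*(-540)) + 4452 = (1/569 + 540) + 4452 = 307261/569 + 4452 = 2840449/569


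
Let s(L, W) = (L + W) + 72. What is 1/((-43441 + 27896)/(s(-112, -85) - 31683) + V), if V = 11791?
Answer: 31808/375063673 ≈ 8.4807e-5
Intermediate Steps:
s(L, W) = 72 + L + W
1/((-43441 + 27896)/(s(-112, -85) - 31683) + V) = 1/((-43441 + 27896)/((72 - 112 - 85) - 31683) + 11791) = 1/(-15545/(-125 - 31683) + 11791) = 1/(-15545/(-31808) + 11791) = 1/(-15545*(-1/31808) + 11791) = 1/(15545/31808 + 11791) = 1/(375063673/31808) = 31808/375063673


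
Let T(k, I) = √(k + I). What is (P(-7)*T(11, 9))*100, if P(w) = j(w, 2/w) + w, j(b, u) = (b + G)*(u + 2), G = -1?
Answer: -29000*√5/7 ≈ -9263.7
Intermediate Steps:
T(k, I) = √(I + k)
j(b, u) = (-1 + b)*(2 + u) (j(b, u) = (b - 1)*(u + 2) = (-1 + b)*(2 + u))
P(w) = -2/w + 3*w (P(w) = (-2 - 2/w + 2*w + w*(2/w)) + w = (-2 - 2/w + 2*w + 2) + w = (-2/w + 2*w) + w = -2/w + 3*w)
(P(-7)*T(11, 9))*100 = ((-2/(-7) + 3*(-7))*√(9 + 11))*100 = ((-2*(-⅐) - 21)*√20)*100 = ((2/7 - 21)*(2*√5))*100 = -290*√5/7*100 = -29000*√5/7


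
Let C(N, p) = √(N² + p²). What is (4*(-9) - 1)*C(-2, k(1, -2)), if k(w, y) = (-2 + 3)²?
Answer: -37*√5 ≈ -82.734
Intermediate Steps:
k(w, y) = 1 (k(w, y) = 1² = 1)
(4*(-9) - 1)*C(-2, k(1, -2)) = (4*(-9) - 1)*√((-2)² + 1²) = (-36 - 1)*√(4 + 1) = -37*√5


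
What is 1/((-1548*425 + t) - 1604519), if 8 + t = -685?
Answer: -1/2263112 ≈ -4.4187e-7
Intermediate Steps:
t = -693 (t = -8 - 685 = -693)
1/((-1548*425 + t) - 1604519) = 1/((-1548*425 - 693) - 1604519) = 1/((-657900 - 693) - 1604519) = 1/(-658593 - 1604519) = 1/(-2263112) = -1/2263112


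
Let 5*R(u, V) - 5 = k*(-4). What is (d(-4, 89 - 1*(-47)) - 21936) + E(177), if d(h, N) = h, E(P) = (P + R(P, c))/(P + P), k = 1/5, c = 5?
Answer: -32360759/1475 ≈ -21940.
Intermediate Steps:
k = ⅕ ≈ 0.20000
R(u, V) = 21/25 (R(u, V) = 1 + ((⅕)*(-4))/5 = 1 + (⅕)*(-⅘) = 1 - 4/25 = 21/25)
E(P) = (21/25 + P)/(2*P) (E(P) = (P + 21/25)/(P + P) = (21/25 + P)/((2*P)) = (21/25 + P)*(1/(2*P)) = (21/25 + P)/(2*P))
(d(-4, 89 - 1*(-47)) - 21936) + E(177) = (-4 - 21936) + (1/50)*(21 + 25*177)/177 = -21940 + (1/50)*(1/177)*(21 + 4425) = -21940 + (1/50)*(1/177)*4446 = -21940 + 741/1475 = -32360759/1475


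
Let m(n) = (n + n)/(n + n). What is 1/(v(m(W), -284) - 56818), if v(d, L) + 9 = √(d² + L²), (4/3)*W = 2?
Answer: -56827/3229227272 - √80657/3229227272 ≈ -1.7686e-5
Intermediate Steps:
W = 3/2 (W = (¾)*2 = 3/2 ≈ 1.5000)
m(n) = 1 (m(n) = (2*n)/((2*n)) = (2*n)*(1/(2*n)) = 1)
v(d, L) = -9 + √(L² + d²) (v(d, L) = -9 + √(d² + L²) = -9 + √(L² + d²))
1/(v(m(W), -284) - 56818) = 1/((-9 + √((-284)² + 1²)) - 56818) = 1/((-9 + √(80656 + 1)) - 56818) = 1/((-9 + √80657) - 56818) = 1/(-56827 + √80657)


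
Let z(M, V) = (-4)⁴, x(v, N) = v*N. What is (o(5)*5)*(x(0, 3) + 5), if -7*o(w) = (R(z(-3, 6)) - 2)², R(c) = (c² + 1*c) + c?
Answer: -109051852900/7 ≈ -1.5579e+10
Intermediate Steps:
x(v, N) = N*v
z(M, V) = 256
R(c) = c² + 2*c (R(c) = (c² + c) + c = (c + c²) + c = c² + 2*c)
o(w) = -4362074116/7 (o(w) = -(256*(2 + 256) - 2)²/7 = -(256*258 - 2)²/7 = -(66048 - 2)²/7 = -⅐*66046² = -⅐*4362074116 = -4362074116/7)
(o(5)*5)*(x(0, 3) + 5) = (-4362074116/7*5)*(3*0 + 5) = -21810370580*(0 + 5)/7 = -21810370580/7*5 = -109051852900/7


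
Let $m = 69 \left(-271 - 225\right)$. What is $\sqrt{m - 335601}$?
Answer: $5 i \sqrt{14793} \approx 608.13 i$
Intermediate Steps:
$m = -34224$ ($m = 69 \left(-496\right) = -34224$)
$\sqrt{m - 335601} = \sqrt{-34224 - 335601} = \sqrt{-369825} = 5 i \sqrt{14793}$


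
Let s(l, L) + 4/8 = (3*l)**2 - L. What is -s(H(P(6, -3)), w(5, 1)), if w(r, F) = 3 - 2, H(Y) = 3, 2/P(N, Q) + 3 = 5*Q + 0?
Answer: -159/2 ≈ -79.500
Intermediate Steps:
P(N, Q) = 2/(-3 + 5*Q) (P(N, Q) = 2/(-3 + (5*Q + 0)) = 2/(-3 + 5*Q))
w(r, F) = 1
s(l, L) = -1/2 - L + 9*l**2 (s(l, L) = -1/2 + ((3*l)**2 - L) = -1/2 + (9*l**2 - L) = -1/2 + (-L + 9*l**2) = -1/2 - L + 9*l**2)
-s(H(P(6, -3)), w(5, 1)) = -(-1/2 - 1*1 + 9*3**2) = -(-1/2 - 1 + 9*9) = -(-1/2 - 1 + 81) = -1*159/2 = -159/2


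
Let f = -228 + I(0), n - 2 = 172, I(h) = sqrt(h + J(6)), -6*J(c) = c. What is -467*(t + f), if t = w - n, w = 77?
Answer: 151775 - 467*I ≈ 1.5178e+5 - 467.0*I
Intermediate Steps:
J(c) = -c/6
I(h) = sqrt(-1 + h) (I(h) = sqrt(h - 1/6*6) = sqrt(h - 1) = sqrt(-1 + h))
n = 174 (n = 2 + 172 = 174)
t = -97 (t = 77 - 1*174 = 77 - 174 = -97)
f = -228 + I (f = -228 + sqrt(-1 + 0) = -228 + sqrt(-1) = -228 + I ≈ -228.0 + 1.0*I)
-467*(t + f) = -467*(-97 + (-228 + I)) = -467*(-325 + I) = 151775 - 467*I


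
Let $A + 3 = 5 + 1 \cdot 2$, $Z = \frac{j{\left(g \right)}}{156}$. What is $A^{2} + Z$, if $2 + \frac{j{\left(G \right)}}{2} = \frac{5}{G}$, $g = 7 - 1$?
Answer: $\frac{7481}{468} \approx 15.985$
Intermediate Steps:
$g = 6$ ($g = 7 - 1 = 6$)
$j{\left(G \right)} = -4 + \frac{10}{G}$ ($j{\left(G \right)} = -4 + 2 \frac{5}{G} = -4 + \frac{10}{G}$)
$Z = - \frac{7}{468}$ ($Z = \frac{-4 + \frac{10}{6}}{156} = \left(-4 + 10 \cdot \frac{1}{6}\right) \frac{1}{156} = \left(-4 + \frac{5}{3}\right) \frac{1}{156} = \left(- \frac{7}{3}\right) \frac{1}{156} = - \frac{7}{468} \approx -0.014957$)
$A = 4$ ($A = -3 + \left(5 + 1 \cdot 2\right) = -3 + \left(5 + 2\right) = -3 + 7 = 4$)
$A^{2} + Z = 4^{2} - \frac{7}{468} = 16 - \frac{7}{468} = \frac{7481}{468}$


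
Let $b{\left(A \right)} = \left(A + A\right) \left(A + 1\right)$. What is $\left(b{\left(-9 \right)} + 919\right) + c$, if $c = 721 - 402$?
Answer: $1382$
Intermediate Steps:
$b{\left(A \right)} = 2 A \left(1 + A\right)$
$c = 319$ ($c = 721 - 402 = 319$)
$\left(b{\left(-9 \right)} + 919\right) + c = \left(2 \left(-9\right) \left(1 - 9\right) + 919\right) + 319 = \left(2 \left(-9\right) \left(-8\right) + 919\right) + 319 = \left(144 + 919\right) + 319 = 1063 + 319 = 1382$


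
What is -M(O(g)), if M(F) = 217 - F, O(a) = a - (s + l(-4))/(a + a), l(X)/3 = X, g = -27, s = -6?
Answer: -733/3 ≈ -244.33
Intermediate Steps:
l(X) = 3*X
O(a) = a + 9/a (O(a) = a - (-6 + 3*(-4))/(a + a) = a - (-6 - 12)/(2*a) = a - (-18)*1/(2*a) = a - (-9)/a = a + 9/a)
-M(O(g)) = -(217 - (-27 + 9/(-27))) = -(217 - (-27 + 9*(-1/27))) = -(217 - (-27 - ⅓)) = -(217 - 1*(-82/3)) = -(217 + 82/3) = -1*733/3 = -733/3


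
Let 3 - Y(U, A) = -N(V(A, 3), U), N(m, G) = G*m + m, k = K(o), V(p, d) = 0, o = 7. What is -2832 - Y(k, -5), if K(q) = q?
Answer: -2835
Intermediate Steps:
k = 7
N(m, G) = m + G*m
Y(U, A) = 3 (Y(U, A) = 3 - (-1)*0*(1 + U) = 3 - (-1)*0 = 3 - 1*0 = 3 + 0 = 3)
-2832 - Y(k, -5) = -2832 - 1*3 = -2832 - 3 = -2835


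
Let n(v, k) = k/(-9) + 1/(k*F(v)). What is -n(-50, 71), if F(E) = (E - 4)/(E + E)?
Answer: 15073/1917 ≈ 7.8628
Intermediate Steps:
F(E) = (-4 + E)/(2*E) (F(E) = (-4 + E)/((2*E)) = (-4 + E)*(1/(2*E)) = (-4 + E)/(2*E))
n(v, k) = -k/9 + 2*v/(k*(-4 + v)) (n(v, k) = k/(-9) + 1/(k*(((-4 + v)/(2*v)))) = k*(-1/9) + (2*v/(-4 + v))/k = -k/9 + 2*v/(k*(-4 + v)))
-n(-50, 71) = -(18*(-50) + 71**2*(4 - 1*(-50)))/(9*71*(-4 - 50)) = -(-900 + 5041*(4 + 50))/(9*71*(-54)) = -(-1)*(-900 + 5041*54)/(9*71*54) = -(-1)*(-900 + 272214)/(9*71*54) = -(-1)*271314/(9*71*54) = -1*(-15073/1917) = 15073/1917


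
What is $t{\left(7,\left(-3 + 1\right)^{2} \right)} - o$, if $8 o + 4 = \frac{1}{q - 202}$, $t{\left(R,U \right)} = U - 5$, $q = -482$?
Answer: $- \frac{2735}{5472} \approx -0.49982$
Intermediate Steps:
$t{\left(R,U \right)} = -5 + U$
$o = - \frac{2737}{5472}$ ($o = - \frac{1}{2} + \frac{1}{8 \left(-482 - 202\right)} = - \frac{1}{2} + \frac{1}{8 \left(-684\right)} = - \frac{1}{2} + \frac{1}{8} \left(- \frac{1}{684}\right) = - \frac{1}{2} - \frac{1}{5472} = - \frac{2737}{5472} \approx -0.50018$)
$t{\left(7,\left(-3 + 1\right)^{2} \right)} - o = \left(-5 + \left(-3 + 1\right)^{2}\right) - - \frac{2737}{5472} = \left(-5 + \left(-2\right)^{2}\right) + \frac{2737}{5472} = \left(-5 + 4\right) + \frac{2737}{5472} = -1 + \frac{2737}{5472} = - \frac{2735}{5472}$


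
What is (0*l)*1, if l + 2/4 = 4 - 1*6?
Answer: 0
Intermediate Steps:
l = -5/2 (l = -½ + (4 - 1*6) = -½ + (4 - 6) = -½ - 2 = -5/2 ≈ -2.5000)
(0*l)*1 = (0*(-5/2))*1 = 0*1 = 0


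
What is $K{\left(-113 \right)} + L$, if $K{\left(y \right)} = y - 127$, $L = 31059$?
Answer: $30819$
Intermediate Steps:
$K{\left(y \right)} = -127 + y$
$K{\left(-113 \right)} + L = \left(-127 - 113\right) + 31059 = -240 + 31059 = 30819$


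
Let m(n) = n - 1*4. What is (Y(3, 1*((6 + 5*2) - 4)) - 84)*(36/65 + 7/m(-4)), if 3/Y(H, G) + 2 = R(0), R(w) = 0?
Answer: 28557/1040 ≈ 27.459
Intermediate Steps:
Y(H, G) = -3/2 (Y(H, G) = 3/(-2 + 0) = 3/(-2) = 3*(-½) = -3/2)
m(n) = -4 + n (m(n) = n - 4 = -4 + n)
(Y(3, 1*((6 + 5*2) - 4)) - 84)*(36/65 + 7/m(-4)) = (-3/2 - 84)*(36/65 + 7/(-4 - 4)) = -171*(36*(1/65) + 7/(-8))/2 = -171*(36/65 + 7*(-⅛))/2 = -171*(36/65 - 7/8)/2 = -171/2*(-167/520) = 28557/1040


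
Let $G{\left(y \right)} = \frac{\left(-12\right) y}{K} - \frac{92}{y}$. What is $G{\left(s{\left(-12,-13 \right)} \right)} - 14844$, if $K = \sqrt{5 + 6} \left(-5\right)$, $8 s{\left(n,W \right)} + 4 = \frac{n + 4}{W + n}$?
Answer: $-14644 - \frac{138 \sqrt{11}}{1375} \approx -14644.0$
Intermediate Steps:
$s{\left(n,W \right)} = - \frac{1}{2} + \frac{4 + n}{8 \left(W + n\right)}$ ($s{\left(n,W \right)} = - \frac{1}{2} + \frac{\left(n + 4\right) \frac{1}{W + n}}{8} = - \frac{1}{2} + \frac{\left(4 + n\right) \frac{1}{W + n}}{8} = - \frac{1}{2} + \frac{\frac{1}{W + n} \left(4 + n\right)}{8} = - \frac{1}{2} + \frac{4 + n}{8 \left(W + n\right)}$)
$K = - 5 \sqrt{11}$ ($K = \sqrt{11} \left(-5\right) = - 5 \sqrt{11} \approx -16.583$)
$G{\left(y \right)} = - \frac{92}{y} + \frac{12 y \sqrt{11}}{55}$ ($G{\left(y \right)} = \frac{\left(-12\right) y}{\left(-5\right) \sqrt{11}} - \frac{92}{y} = - 12 y \left(- \frac{\sqrt{11}}{55}\right) - \frac{92}{y} = \frac{12 y \sqrt{11}}{55} - \frac{92}{y} = - \frac{92}{y} + \frac{12 y \sqrt{11}}{55}$)
$G{\left(s{\left(-12,-13 \right)} \right)} - 14844 = \left(- \frac{92}{\frac{1}{8} \frac{1}{-13 - 12} \left(4 - -52 - -36\right)} + \frac{12 \frac{4 - -52 - -36}{8 \left(-13 - 12\right)} \sqrt{11}}{55}\right) - 14844 = \left(- \frac{92}{\frac{1}{8} \frac{1}{-25} \left(4 + 52 + 36\right)} + \frac{12 \frac{4 + 52 + 36}{8 \left(-25\right)} \sqrt{11}}{55}\right) - 14844 = \left(- \frac{92}{\frac{1}{8} \left(- \frac{1}{25}\right) 92} + \frac{12 \cdot \frac{1}{8} \left(- \frac{1}{25}\right) 92 \sqrt{11}}{55}\right) - 14844 = \left(- \frac{92}{- \frac{23}{50}} + \frac{12}{55} \left(- \frac{23}{50}\right) \sqrt{11}\right) - 14844 = \left(\left(-92\right) \left(- \frac{50}{23}\right) - \frac{138 \sqrt{11}}{1375}\right) - 14844 = \left(200 - \frac{138 \sqrt{11}}{1375}\right) - 14844 = -14644 - \frac{138 \sqrt{11}}{1375}$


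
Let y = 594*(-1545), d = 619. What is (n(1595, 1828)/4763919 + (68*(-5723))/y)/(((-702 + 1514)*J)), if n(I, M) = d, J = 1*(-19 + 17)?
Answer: -44155091633/169050333509640 ≈ -0.00026120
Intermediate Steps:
J = -2 (J = 1*(-2) = -2)
n(I, M) = 619
y = -917730
(n(1595, 1828)/4763919 + (68*(-5723))/y)/(((-702 + 1514)*J)) = (619/4763919 + (68*(-5723))/(-917730))/(((-702 + 1514)*(-2))) = (619*(1/4763919) - 389164*(-1/917730))/((812*(-2))) = (619/4763919 + 194582/458865)/(-1624) = (309085641431/728665230645)*(-1/1624) = -44155091633/169050333509640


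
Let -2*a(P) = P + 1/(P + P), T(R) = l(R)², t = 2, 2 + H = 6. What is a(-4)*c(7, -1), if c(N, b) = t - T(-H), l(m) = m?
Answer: -231/8 ≈ -28.875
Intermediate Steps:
H = 4 (H = -2 + 6 = 4)
T(R) = R²
c(N, b) = -14 (c(N, b) = 2 - (-1*4)² = 2 - 1*(-4)² = 2 - 1*16 = 2 - 16 = -14)
a(P) = -P/2 - 1/(4*P) (a(P) = -(P + 1/(P + P))/2 = -(P + 1/(2*P))/2 = -P/2 - 1/(4*P))
a(-4)*c(7, -1) = (-½*(-4) - ¼/(-4))*(-14) = (2 - ¼*(-¼))*(-14) = (2 + 1/16)*(-14) = (33/16)*(-14) = -231/8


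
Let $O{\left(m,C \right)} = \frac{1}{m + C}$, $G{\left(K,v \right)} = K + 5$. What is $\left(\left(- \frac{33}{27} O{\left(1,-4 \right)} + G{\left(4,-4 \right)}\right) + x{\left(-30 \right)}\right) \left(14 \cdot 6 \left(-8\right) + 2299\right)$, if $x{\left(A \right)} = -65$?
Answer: $- \frac{2442127}{27} \approx -90449.0$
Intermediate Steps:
$G{\left(K,v \right)} = 5 + K$
$O{\left(m,C \right)} = \frac{1}{C + m}$
$\left(\left(- \frac{33}{27} O{\left(1,-4 \right)} + G{\left(4,-4 \right)}\right) + x{\left(-30 \right)}\right) \left(14 \cdot 6 \left(-8\right) + 2299\right) = \left(\left(\frac{\left(-33\right) \frac{1}{27}}{-4 + 1} + \left(5 + 4\right)\right) - 65\right) \left(14 \cdot 6 \left(-8\right) + 2299\right) = \left(\left(\frac{\left(-33\right) \frac{1}{27}}{-3} + 9\right) - 65\right) \left(84 \left(-8\right) + 2299\right) = \left(\left(\left(- \frac{11}{9}\right) \left(- \frac{1}{3}\right) + 9\right) - 65\right) \left(-672 + 2299\right) = \left(\left(\frac{11}{27} + 9\right) - 65\right) 1627 = \left(\frac{254}{27} - 65\right) 1627 = \left(- \frac{1501}{27}\right) 1627 = - \frac{2442127}{27}$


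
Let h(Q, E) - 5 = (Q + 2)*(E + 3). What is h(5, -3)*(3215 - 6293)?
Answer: -15390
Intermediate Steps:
h(Q, E) = 5 + (2 + Q)*(3 + E) (h(Q, E) = 5 + (Q + 2)*(E + 3) = 5 + (2 + Q)*(3 + E))
h(5, -3)*(3215 - 6293) = (11 + 2*(-3) + 3*5 - 3*5)*(3215 - 6293) = (11 - 6 + 15 - 15)*(-3078) = 5*(-3078) = -15390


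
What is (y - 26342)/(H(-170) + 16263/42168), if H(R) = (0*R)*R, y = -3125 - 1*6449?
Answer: -168278432/1807 ≈ -93126.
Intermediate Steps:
y = -9574 (y = -3125 - 6449 = -9574)
H(R) = 0 (H(R) = 0*R = 0)
(y - 26342)/(H(-170) + 16263/42168) = (-9574 - 26342)/(0 + 16263/42168) = -35916/(0 + 16263*(1/42168)) = -35916/(0 + 5421/14056) = -35916/5421/14056 = -35916*14056/5421 = -168278432/1807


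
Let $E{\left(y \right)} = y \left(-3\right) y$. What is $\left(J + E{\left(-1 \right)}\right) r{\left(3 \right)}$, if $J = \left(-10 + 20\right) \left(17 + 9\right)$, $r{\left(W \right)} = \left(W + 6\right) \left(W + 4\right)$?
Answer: $16191$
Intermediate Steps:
$r{\left(W \right)} = \left(4 + W\right) \left(6 + W\right)$ ($r{\left(W \right)} = \left(6 + W\right) \left(4 + W\right) = \left(4 + W\right) \left(6 + W\right)$)
$J = 260$ ($J = 10 \cdot 26 = 260$)
$E{\left(y \right)} = - 3 y^{2}$ ($E{\left(y \right)} = - 3 y y = - 3 y^{2}$)
$\left(J + E{\left(-1 \right)}\right) r{\left(3 \right)} = \left(260 - 3 \left(-1\right)^{2}\right) \left(24 + 3^{2} + 10 \cdot 3\right) = \left(260 - 3\right) \left(24 + 9 + 30\right) = \left(260 - 3\right) 63 = 257 \cdot 63 = 16191$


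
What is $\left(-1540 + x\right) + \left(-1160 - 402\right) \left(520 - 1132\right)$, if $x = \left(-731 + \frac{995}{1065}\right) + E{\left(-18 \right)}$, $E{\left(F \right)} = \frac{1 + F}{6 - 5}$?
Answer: $\frac{203128927}{213} \approx 9.5366 \cdot 10^{5}$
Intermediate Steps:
$E{\left(F \right)} = 1 + F$ ($E{\left(F \right)} = \frac{1 + F}{1} = \left(1 + F\right) 1 = 1 + F$)
$x = - \frac{159125}{213}$ ($x = \left(-731 + \frac{995}{1065}\right) + \left(1 - 18\right) = \left(-731 + 995 \cdot \frac{1}{1065}\right) - 17 = \left(-731 + \frac{199}{213}\right) - 17 = - \frac{155504}{213} - 17 = - \frac{159125}{213} \approx -747.07$)
$\left(-1540 + x\right) + \left(-1160 - 402\right) \left(520 - 1132\right) = \left(-1540 - \frac{159125}{213}\right) + \left(-1160 - 402\right) \left(520 - 1132\right) = - \frac{487145}{213} - -955944 = - \frac{487145}{213} + 955944 = \frac{203128927}{213}$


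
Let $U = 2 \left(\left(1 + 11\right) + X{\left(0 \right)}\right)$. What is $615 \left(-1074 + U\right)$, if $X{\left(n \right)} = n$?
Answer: $-645750$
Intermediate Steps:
$U = 24$ ($U = 2 \left(\left(1 + 11\right) + 0\right) = 2 \left(12 + 0\right) = 2 \cdot 12 = 24$)
$615 \left(-1074 + U\right) = 615 \left(-1074 + 24\right) = 615 \left(-1050\right) = -645750$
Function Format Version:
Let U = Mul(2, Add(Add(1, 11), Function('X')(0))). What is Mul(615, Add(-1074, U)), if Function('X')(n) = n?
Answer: -645750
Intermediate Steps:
U = 24 (U = Mul(2, Add(Add(1, 11), 0)) = Mul(2, Add(12, 0)) = Mul(2, 12) = 24)
Mul(615, Add(-1074, U)) = Mul(615, Add(-1074, 24)) = Mul(615, -1050) = -645750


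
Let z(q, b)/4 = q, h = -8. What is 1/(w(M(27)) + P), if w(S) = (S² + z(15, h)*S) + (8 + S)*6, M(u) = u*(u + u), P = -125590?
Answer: 1/2096450 ≈ 4.7700e-7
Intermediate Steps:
z(q, b) = 4*q
M(u) = 2*u² (M(u) = u*(2*u) = 2*u²)
w(S) = 48 + S² + 66*S (w(S) = (S² + (4*15)*S) + (8 + S)*6 = (S² + 60*S) + (48 + 6*S) = 48 + S² + 66*S)
1/(w(M(27)) + P) = 1/((48 + (2*27²)² + 66*(2*27²)) - 125590) = 1/((48 + (2*729)² + 66*(2*729)) - 125590) = 1/((48 + 1458² + 66*1458) - 125590) = 1/((48 + 2125764 + 96228) - 125590) = 1/(2222040 - 125590) = 1/2096450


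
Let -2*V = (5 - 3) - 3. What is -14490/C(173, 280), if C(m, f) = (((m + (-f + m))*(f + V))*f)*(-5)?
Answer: 23/41140 ≈ 0.00055907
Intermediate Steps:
V = 1/2 (V = -((5 - 3) - 3)/2 = -(2 - 3)/2 = -1/2*(-1) = 1/2 ≈ 0.50000)
C(m, f) = -5*f*(1/2 + f)*(-f + 2*m) (C(m, f) = (((m + (-f + m))*(f + 1/2))*f)*(-5) = (((m + (m - f))*(1/2 + f))*f)*(-5) = (((-f + 2*m)*(1/2 + f))*f)*(-5) = (((1/2 + f)*(-f + 2*m))*f)*(-5) = (f*(1/2 + f)*(-f + 2*m))*(-5) = -5*f*(1/2 + f)*(-f + 2*m))
-14490/C(173, 280) = -14490*1/(700*(280 - 2*173 + 2*280**2 - 4*280*173)) = -14490*1/(700*(280 - 346 + 2*78400 - 193760)) = -14490*1/(700*(280 - 346 + 156800 - 193760)) = -14490/((5/2)*280*(-37026)) = -14490/(-25918200) = -14490*(-1/25918200) = 23/41140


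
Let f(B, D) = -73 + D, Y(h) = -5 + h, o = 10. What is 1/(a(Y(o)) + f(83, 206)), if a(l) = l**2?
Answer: 1/158 ≈ 0.0063291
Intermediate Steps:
1/(a(Y(o)) + f(83, 206)) = 1/((-5 + 10)**2 + (-73 + 206)) = 1/(5**2 + 133) = 1/(25 + 133) = 1/158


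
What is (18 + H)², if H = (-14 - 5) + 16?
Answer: 225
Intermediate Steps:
H = -3 (H = -19 + 16 = -3)
(18 + H)² = (18 - 3)² = 15² = 225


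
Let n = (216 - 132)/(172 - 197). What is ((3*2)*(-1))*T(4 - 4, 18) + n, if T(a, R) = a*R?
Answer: -84/25 ≈ -3.3600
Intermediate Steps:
n = -84/25 (n = 84/(-25) = 84*(-1/25) = -84/25 ≈ -3.3600)
T(a, R) = R*a
((3*2)*(-1))*T(4 - 4, 18) + n = ((3*2)*(-1))*(18*(4 - 4)) - 84/25 = (6*(-1))*(18*0) - 84/25 = -6*0 - 84/25 = 0 - 84/25 = -84/25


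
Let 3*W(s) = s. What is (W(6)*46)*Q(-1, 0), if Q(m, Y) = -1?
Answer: -92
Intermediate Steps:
W(s) = s/3
(W(6)*46)*Q(-1, 0) = (((⅓)*6)*46)*(-1) = (2*46)*(-1) = 92*(-1) = -92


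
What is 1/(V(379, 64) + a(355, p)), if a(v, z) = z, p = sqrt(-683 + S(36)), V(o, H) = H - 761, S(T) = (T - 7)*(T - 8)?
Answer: -697/485680 - sqrt(129)/485680 ≈ -0.0014585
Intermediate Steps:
S(T) = (-8 + T)*(-7 + T) (S(T) = (-7 + T)*(-8 + T) = (-8 + T)*(-7 + T))
V(o, H) = -761 + H
p = sqrt(129) (p = sqrt(-683 + (56 + 36**2 - 15*36)) = sqrt(-683 + (56 + 1296 - 540)) = sqrt(-683 + 812) = sqrt(129) ≈ 11.358)
1/(V(379, 64) + a(355, p)) = 1/((-761 + 64) + sqrt(129)) = 1/(-697 + sqrt(129))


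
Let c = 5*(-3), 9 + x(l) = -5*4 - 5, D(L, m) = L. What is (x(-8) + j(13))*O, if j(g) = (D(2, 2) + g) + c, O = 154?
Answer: -5236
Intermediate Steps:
x(l) = -34 (x(l) = -9 + (-5*4 - 5) = -9 + (-20 - 5) = -9 - 25 = -34)
c = -15
j(g) = -13 + g (j(g) = (2 + g) - 15 = -13 + g)
(x(-8) + j(13))*O = (-34 + (-13 + 13))*154 = (-34 + 0)*154 = -34*154 = -5236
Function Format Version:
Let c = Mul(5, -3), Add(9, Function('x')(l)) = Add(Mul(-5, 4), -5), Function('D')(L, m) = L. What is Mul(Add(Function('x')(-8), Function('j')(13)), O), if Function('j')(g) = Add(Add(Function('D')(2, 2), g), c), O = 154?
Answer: -5236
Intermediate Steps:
Function('x')(l) = -34 (Function('x')(l) = Add(-9, Add(Mul(-5, 4), -5)) = Add(-9, Add(-20, -5)) = Add(-9, -25) = -34)
c = -15
Function('j')(g) = Add(-13, g) (Function('j')(g) = Add(Add(2, g), -15) = Add(-13, g))
Mul(Add(Function('x')(-8), Function('j')(13)), O) = Mul(Add(-34, Add(-13, 13)), 154) = Mul(Add(-34, 0), 154) = Mul(-34, 154) = -5236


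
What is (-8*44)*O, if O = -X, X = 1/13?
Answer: 352/13 ≈ 27.077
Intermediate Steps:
X = 1/13 ≈ 0.076923
O = -1/13 (O = -1*1/13 = -1/13 ≈ -0.076923)
(-8*44)*O = -8*44*(-1/13) = -352*(-1/13) = 352/13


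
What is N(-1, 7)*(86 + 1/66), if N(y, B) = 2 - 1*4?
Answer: -5677/33 ≈ -172.03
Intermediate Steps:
N(y, B) = -2 (N(y, B) = 2 - 4 = -2)
N(-1, 7)*(86 + 1/66) = -2*(86 + 1/66) = -2*5677/66 = -5677/33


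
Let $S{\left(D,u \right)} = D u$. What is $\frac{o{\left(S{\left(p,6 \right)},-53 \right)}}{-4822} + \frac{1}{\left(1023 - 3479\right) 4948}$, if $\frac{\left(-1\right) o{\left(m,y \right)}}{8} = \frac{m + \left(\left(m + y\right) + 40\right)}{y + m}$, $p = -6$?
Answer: $\frac{4131563341}{2607625806752} \approx 0.0015844$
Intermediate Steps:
$o{\left(m,y \right)} = - \frac{8 \left(40 + y + 2 m\right)}{m + y}$ ($o{\left(m,y \right)} = - 8 \frac{m + \left(\left(m + y\right) + 40\right)}{y + m} = - 8 \frac{m + \left(40 + m + y\right)}{m + y} = - 8 \frac{40 + y + 2 m}{m + y} = - \frac{8 \left(40 + y + 2 m\right)}{m + y}$)
$\frac{o{\left(S{\left(p,6 \right)},-53 \right)}}{-4822} + \frac{1}{\left(1023 - 3479\right) 4948} = \frac{8 \frac{1}{\left(-6\right) 6 - 53} \left(-40 - -53 - 2 \left(\left(-6\right) 6\right)\right)}{-4822} + \frac{1}{\left(1023 - 3479\right) 4948} = \frac{8 \left(-40 + 53 - -72\right)}{-36 - 53} \left(- \frac{1}{4822}\right) + \frac{1}{-2456} \cdot \frac{1}{4948} = \frac{8 \left(-40 + 53 + 72\right)}{-89} \left(- \frac{1}{4822}\right) - \frac{1}{12152288} = 8 \left(- \frac{1}{89}\right) 85 \left(- \frac{1}{4822}\right) - \frac{1}{12152288} = \left(- \frac{680}{89}\right) \left(- \frac{1}{4822}\right) - \frac{1}{12152288} = \frac{340}{214579} - \frac{1}{12152288} = \frac{4131563341}{2607625806752}$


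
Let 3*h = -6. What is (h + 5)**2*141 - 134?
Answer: 1135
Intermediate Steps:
h = -2 (h = (1/3)*(-6) = -2)
(h + 5)**2*141 - 134 = (-2 + 5)**2*141 - 134 = 3**2*141 - 134 = 9*141 - 134 = 1269 - 134 = 1135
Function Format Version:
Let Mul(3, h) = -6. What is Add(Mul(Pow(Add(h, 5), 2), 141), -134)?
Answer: 1135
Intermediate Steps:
h = -2 (h = Mul(Rational(1, 3), -6) = -2)
Add(Mul(Pow(Add(h, 5), 2), 141), -134) = Add(Mul(Pow(Add(-2, 5), 2), 141), -134) = Add(Mul(Pow(3, 2), 141), -134) = Add(Mul(9, 141), -134) = Add(1269, -134) = 1135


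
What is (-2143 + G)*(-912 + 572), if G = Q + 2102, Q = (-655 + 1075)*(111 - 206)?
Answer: 13579940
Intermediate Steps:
Q = -39900 (Q = 420*(-95) = -39900)
G = -37798 (G = -39900 + 2102 = -37798)
(-2143 + G)*(-912 + 572) = (-2143 - 37798)*(-912 + 572) = -39941*(-340) = 13579940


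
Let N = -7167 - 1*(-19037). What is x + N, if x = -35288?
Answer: -23418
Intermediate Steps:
N = 11870 (N = -7167 + 19037 = 11870)
x + N = -35288 + 11870 = -23418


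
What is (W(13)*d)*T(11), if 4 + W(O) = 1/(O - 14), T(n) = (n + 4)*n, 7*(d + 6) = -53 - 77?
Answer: 141900/7 ≈ 20271.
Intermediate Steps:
d = -172/7 (d = -6 + (-53 - 77)/7 = -6 + (1/7)*(-130) = -6 - 130/7 = -172/7 ≈ -24.571)
T(n) = n*(4 + n) (T(n) = (4 + n)*n = n*(4 + n))
W(O) = -4 + 1/(-14 + O) (W(O) = -4 + 1/(O - 14) = -4 + 1/(-14 + O))
(W(13)*d)*T(11) = (((57 - 4*13)/(-14 + 13))*(-172/7))*(11*(4 + 11)) = (((57 - 52)/(-1))*(-172/7))*(11*15) = (-1*5*(-172/7))*165 = -5*(-172/7)*165 = (860/7)*165 = 141900/7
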